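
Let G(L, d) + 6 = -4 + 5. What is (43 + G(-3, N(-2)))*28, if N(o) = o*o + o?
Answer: 1064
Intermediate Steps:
N(o) = o + o² (N(o) = o² + o = o + o²)
G(L, d) = -5 (G(L, d) = -6 + (-4 + 5) = -6 + 1 = -5)
(43 + G(-3, N(-2)))*28 = (43 - 5)*28 = 38*28 = 1064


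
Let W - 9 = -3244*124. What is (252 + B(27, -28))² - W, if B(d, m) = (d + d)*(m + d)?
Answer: 441451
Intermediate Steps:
W = -402247 (W = 9 - 3244*124 = 9 - 402256 = -402247)
B(d, m) = 2*d*(d + m) (B(d, m) = (2*d)*(d + m) = 2*d*(d + m))
(252 + B(27, -28))² - W = (252 + 2*27*(27 - 28))² - 1*(-402247) = (252 + 2*27*(-1))² + 402247 = (252 - 54)² + 402247 = 198² + 402247 = 39204 + 402247 = 441451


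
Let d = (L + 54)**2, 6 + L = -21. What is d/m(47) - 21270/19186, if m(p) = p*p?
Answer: -16499418/21190937 ≈ -0.77861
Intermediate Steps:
m(p) = p**2
L = -27 (L = -6 - 21 = -27)
d = 729 (d = (-27 + 54)**2 = 27**2 = 729)
d/m(47) - 21270/19186 = 729/(47**2) - 21270/19186 = 729/2209 - 21270*1/19186 = 729*(1/2209) - 10635/9593 = 729/2209 - 10635/9593 = -16499418/21190937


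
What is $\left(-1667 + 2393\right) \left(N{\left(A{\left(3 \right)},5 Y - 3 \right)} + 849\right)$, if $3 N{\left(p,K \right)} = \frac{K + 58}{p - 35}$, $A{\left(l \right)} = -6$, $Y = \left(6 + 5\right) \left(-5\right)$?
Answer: $\frac{25324574}{41} \approx 6.1767 \cdot 10^{5}$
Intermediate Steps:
$Y = -55$ ($Y = 11 \left(-5\right) = -55$)
$N{\left(p,K \right)} = \frac{58 + K}{3 \left(-35 + p\right)}$ ($N{\left(p,K \right)} = \frac{\left(K + 58\right) \frac{1}{p - 35}}{3} = \frac{\left(58 + K\right) \frac{1}{-35 + p}}{3} = \frac{\frac{1}{-35 + p} \left(58 + K\right)}{3} = \frac{58 + K}{3 \left(-35 + p\right)}$)
$\left(-1667 + 2393\right) \left(N{\left(A{\left(3 \right)},5 Y - 3 \right)} + 849\right) = \left(-1667 + 2393\right) \left(\frac{58 + \left(5 \left(-55\right) - 3\right)}{3 \left(-35 - 6\right)} + 849\right) = 726 \left(\frac{58 - 278}{3 \left(-41\right)} + 849\right) = 726 \left(\frac{1}{3} \left(- \frac{1}{41}\right) \left(58 - 278\right) + 849\right) = 726 \left(\frac{1}{3} \left(- \frac{1}{41}\right) \left(-220\right) + 849\right) = 726 \left(\frac{220}{123} + 849\right) = 726 \cdot \frac{104647}{123} = \frac{25324574}{41}$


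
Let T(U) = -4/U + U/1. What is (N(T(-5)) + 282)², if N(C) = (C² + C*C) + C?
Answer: 61261929/625 ≈ 98019.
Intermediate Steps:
T(U) = U - 4/U (T(U) = -4/U + U*1 = -4/U + U = U - 4/U)
N(C) = C + 2*C² (N(C) = (C² + C²) + C = 2*C² + C = C + 2*C²)
(N(T(-5)) + 282)² = ((-5 - 4/(-5))*(1 + 2*(-5 - 4/(-5))) + 282)² = ((-5 - 4*(-⅕))*(1 + 2*(-5 - 4*(-⅕))) + 282)² = ((-5 + ⅘)*(1 + 2*(-5 + ⅘)) + 282)² = (-21*(1 + 2*(-21/5))/5 + 282)² = (-21*(1 - 42/5)/5 + 282)² = (-21/5*(-37/5) + 282)² = (777/25 + 282)² = (7827/25)² = 61261929/625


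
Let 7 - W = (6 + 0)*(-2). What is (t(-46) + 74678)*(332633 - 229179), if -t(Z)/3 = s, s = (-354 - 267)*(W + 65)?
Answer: 23915461180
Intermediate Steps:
W = 19 (W = 7 - (6 + 0)*(-2) = 7 - 6*(-2) = 7 - 1*(-12) = 7 + 12 = 19)
s = -52164 (s = (-354 - 267)*(19 + 65) = -621*84 = -52164)
t(Z) = 156492 (t(Z) = -3*(-52164) = 156492)
(t(-46) + 74678)*(332633 - 229179) = (156492 + 74678)*(332633 - 229179) = 231170*103454 = 23915461180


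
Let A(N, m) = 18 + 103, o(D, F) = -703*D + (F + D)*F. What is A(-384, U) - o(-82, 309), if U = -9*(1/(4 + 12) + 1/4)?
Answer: -127668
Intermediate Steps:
o(D, F) = -703*D + F*(D + F) (o(D, F) = -703*D + (D + F)*F = -703*D + F*(D + F))
U = -45/16 (U = -9*(1/16 + ¼) = -9*5/16 = -45/16 ≈ -2.8125)
A(N, m) = 121
A(-384, U) - o(-82, 309) = 121 - (309² - 703*(-82) - 82*309) = 121 - (95481 + 57646 - 25338) = 121 - 1*127789 = 121 - 127789 = -127668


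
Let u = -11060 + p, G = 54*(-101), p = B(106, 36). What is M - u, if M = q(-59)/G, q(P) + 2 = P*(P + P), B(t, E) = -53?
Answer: 10100557/909 ≈ 11112.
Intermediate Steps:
p = -53
q(P) = -2 + 2*P² (q(P) = -2 + P*(P + P) = -2 + P*(2*P) = -2 + 2*P²)
G = -5454
u = -11113 (u = -11060 - 53 = -11113)
M = -1160/909 (M = (-2 + 2*(-59)²)/(-5454) = (-2 + 2*3481)*(-1/5454) = (-2 + 6962)*(-1/5454) = 6960*(-1/5454) = -1160/909 ≈ -1.2761)
M - u = -1160/909 - 1*(-11113) = -1160/909 + 11113 = 10100557/909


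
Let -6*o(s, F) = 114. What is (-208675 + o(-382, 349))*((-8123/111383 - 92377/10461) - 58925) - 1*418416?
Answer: 14330208500952248878/1165177563 ≈ 1.2299e+10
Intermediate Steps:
o(s, F) = -19 (o(s, F) = -⅙*114 = -19)
(-208675 + o(-382, 349))*((-8123/111383 - 92377/10461) - 58925) - 1*418416 = (-208675 - 19)*((-8123/111383 - 92377/10461) - 58925) - 1*418416 = -208694*((-8123*1/111383 - 92377*1/10461) - 58925) - 418416 = -208694*((-8123/111383 - 92377/10461) - 58925) - 418416 = -208694*(-10374202094/1165177563 - 58925) - 418416 = -208694*(-68668462101869/1165177563) - 418416 = 14330696029887449086/1165177563 - 418416 = 14330208500952248878/1165177563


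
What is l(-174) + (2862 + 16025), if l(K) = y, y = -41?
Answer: 18846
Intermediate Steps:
l(K) = -41
l(-174) + (2862 + 16025) = -41 + (2862 + 16025) = -41 + 18887 = 18846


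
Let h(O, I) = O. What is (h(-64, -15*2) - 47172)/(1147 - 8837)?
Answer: 23618/3845 ≈ 6.1425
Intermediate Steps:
(h(-64, -15*2) - 47172)/(1147 - 8837) = (-64 - 47172)/(1147 - 8837) = -47236/(-7690) = -47236*(-1/7690) = 23618/3845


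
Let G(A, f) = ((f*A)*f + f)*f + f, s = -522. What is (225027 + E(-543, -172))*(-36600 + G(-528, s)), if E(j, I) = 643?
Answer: 16948084533139020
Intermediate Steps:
G(A, f) = f + f*(f + A*f²) (G(A, f) = ((A*f)*f + f)*f + f = (A*f² + f)*f + f = (f + A*f²)*f + f = f*(f + A*f²) + f = f + f*(f + A*f²))
(225027 + E(-543, -172))*(-36600 + G(-528, s)) = (225027 + 643)*(-36600 - 522*(1 - 522 - 528*(-522)²)) = 225670*(-36600 - 522*(1 - 522 - 528*272484)) = 225670*(-36600 - 522*(1 - 522 - 143871552)) = 225670*(-36600 - 522*(-143872073)) = 225670*(-36600 + 75101222106) = 225670*75101185506 = 16948084533139020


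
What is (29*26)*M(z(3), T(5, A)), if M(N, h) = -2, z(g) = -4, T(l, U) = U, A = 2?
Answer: -1508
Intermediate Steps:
(29*26)*M(z(3), T(5, A)) = (29*26)*(-2) = 754*(-2) = -1508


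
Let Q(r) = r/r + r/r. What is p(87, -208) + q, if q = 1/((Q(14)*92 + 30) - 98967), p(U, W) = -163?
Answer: -16096740/98753 ≈ -163.00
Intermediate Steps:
Q(r) = 2 (Q(r) = 1 + 1 = 2)
q = -1/98753 (q = 1/((2*92 + 30) - 98967) = 1/((184 + 30) - 98967) = 1/(214 - 98967) = 1/(-98753) = -1/98753 ≈ -1.0126e-5)
p(87, -208) + q = -163 - 1/98753 = -16096740/98753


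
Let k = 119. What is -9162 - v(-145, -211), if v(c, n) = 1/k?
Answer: -1090279/119 ≈ -9162.0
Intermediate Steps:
v(c, n) = 1/119
-9162 - v(-145, -211) = -9162 - 1*1/119 = -9162 - 1/119 = -1090279/119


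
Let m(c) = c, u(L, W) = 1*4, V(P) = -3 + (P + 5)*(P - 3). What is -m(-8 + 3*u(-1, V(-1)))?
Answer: -4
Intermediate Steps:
V(P) = -3 + (-3 + P)*(5 + P) (V(P) = -3 + (5 + P)*(-3 + P) = -3 + (-3 + P)*(5 + P))
u(L, W) = 4
-m(-8 + 3*u(-1, V(-1))) = -(-8 + 3*4) = -(-8 + 12) = -1*4 = -4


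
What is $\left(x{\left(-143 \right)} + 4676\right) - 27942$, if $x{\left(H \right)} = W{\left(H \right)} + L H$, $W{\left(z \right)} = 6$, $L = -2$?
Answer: $-22974$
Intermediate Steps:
$x{\left(H \right)} = 6 - 2 H$
$\left(x{\left(-143 \right)} + 4676\right) - 27942 = \left(\left(6 - -286\right) + 4676\right) - 27942 = \left(\left(6 + 286\right) + 4676\right) - 27942 = \left(292 + 4676\right) - 27942 = 4968 - 27942 = -22974$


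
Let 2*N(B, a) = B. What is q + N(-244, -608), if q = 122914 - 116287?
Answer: 6505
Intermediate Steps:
N(B, a) = B/2
q = 6627
q + N(-244, -608) = 6627 + (½)*(-244) = 6627 - 122 = 6505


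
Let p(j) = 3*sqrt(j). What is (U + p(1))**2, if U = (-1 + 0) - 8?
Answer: 36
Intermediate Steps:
U = -9 (U = -1 - 8 = -9)
(U + p(1))**2 = (-9 + 3*sqrt(1))**2 = (-9 + 3*1)**2 = (-9 + 3)**2 = (-6)**2 = 36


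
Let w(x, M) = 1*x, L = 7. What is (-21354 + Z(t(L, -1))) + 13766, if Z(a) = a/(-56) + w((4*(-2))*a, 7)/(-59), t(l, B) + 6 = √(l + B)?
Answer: -12536543/1652 + 389*√6/3304 ≈ -7588.4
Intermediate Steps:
t(l, B) = -6 + √(B + l) (t(l, B) = -6 + √(l + B) = -6 + √(B + l))
w(x, M) = x
Z(a) = 389*a/3304 (Z(a) = a/(-56) + ((4*(-2))*a)/(-59) = a*(-1/56) - 8*a*(-1/59) = -a/56 + 8*a/59 = 389*a/3304)
(-21354 + Z(t(L, -1))) + 13766 = (-21354 + 389*(-6 + √(-1 + 7))/3304) + 13766 = (-21354 + 389*(-6 + √6)/3304) + 13766 = (-21354 + (-1167/1652 + 389*√6/3304)) + 13766 = (-35277975/1652 + 389*√6/3304) + 13766 = -12536543/1652 + 389*√6/3304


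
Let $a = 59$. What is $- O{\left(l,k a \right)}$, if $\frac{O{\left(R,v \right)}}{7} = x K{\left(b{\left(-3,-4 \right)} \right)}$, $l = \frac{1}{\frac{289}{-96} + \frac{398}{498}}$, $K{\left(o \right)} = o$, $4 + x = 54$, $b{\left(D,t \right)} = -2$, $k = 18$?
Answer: $700$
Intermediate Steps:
$x = 50$ ($x = -4 + 54 = 50$)
$l = - \frac{2656}{5873}$ ($l = \frac{1}{289 \left(- \frac{1}{96}\right) + 398 \cdot \frac{1}{498}} = \frac{1}{- \frac{289}{96} + \frac{199}{249}} = \frac{1}{- \frac{5873}{2656}} = - \frac{2656}{5873} \approx -0.45224$)
$O{\left(R,v \right)} = -700$ ($O{\left(R,v \right)} = 7 \cdot 50 \left(-2\right) = 7 \left(-100\right) = -700$)
$- O{\left(l,k a \right)} = \left(-1\right) \left(-700\right) = 700$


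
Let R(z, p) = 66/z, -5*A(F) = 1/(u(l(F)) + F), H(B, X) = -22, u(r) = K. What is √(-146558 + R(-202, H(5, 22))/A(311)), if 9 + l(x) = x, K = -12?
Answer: I*√1490055323/101 ≈ 382.19*I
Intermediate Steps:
l(x) = -9 + x
u(r) = -12
A(F) = -1/(5*(-12 + F))
√(-146558 + R(-202, H(5, 22))/A(311)) = √(-146558 + (66/(-202))/((-1/(-60 + 5*311)))) = √(-146558 + (66*(-1/202))/((-1/(-60 + 1555)))) = √(-146558 - 33/(101*((-1/1495)))) = √(-146558 - 33/(101*((-1*1/1495)))) = √(-146558 - 33/(101*(-1/1495))) = √(-146558 - 33/101*(-1495)) = √(-146558 + 49335/101) = √(-14753023/101) = I*√1490055323/101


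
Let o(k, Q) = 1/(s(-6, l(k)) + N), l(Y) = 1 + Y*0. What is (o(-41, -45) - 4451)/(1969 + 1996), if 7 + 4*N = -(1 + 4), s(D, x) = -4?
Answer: -31158/27755 ≈ -1.1226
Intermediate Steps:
l(Y) = 1 (l(Y) = 1 + 0 = 1)
N = -3 (N = -7/4 + (-(1 + 4))/4 = -7/4 + (-1*5)/4 = -7/4 + (1/4)*(-5) = -7/4 - 5/4 = -3)
o(k, Q) = -1/7 (o(k, Q) = 1/(-4 - 3) = 1/(-7) = -1/7)
(o(-41, -45) - 4451)/(1969 + 1996) = (-1/7 - 4451)/(1969 + 1996) = -31158/7/3965 = -31158/7*1/3965 = -31158/27755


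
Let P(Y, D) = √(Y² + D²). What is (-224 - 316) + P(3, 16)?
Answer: -540 + √265 ≈ -523.72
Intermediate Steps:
P(Y, D) = √(D² + Y²)
(-224 - 316) + P(3, 16) = (-224 - 316) + √(16² + 3²) = -540 + √(256 + 9) = -540 + √265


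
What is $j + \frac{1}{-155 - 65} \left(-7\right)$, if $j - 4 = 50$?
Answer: $\frac{11887}{220} \approx 54.032$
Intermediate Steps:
$j = 54$ ($j = 4 + 50 = 54$)
$j + \frac{1}{-155 - 65} \left(-7\right) = 54 + \frac{1}{-155 - 65} \left(-7\right) = 54 + \frac{1}{-220} \left(-7\right) = 54 - - \frac{7}{220} = 54 + \frac{7}{220} = \frac{11887}{220}$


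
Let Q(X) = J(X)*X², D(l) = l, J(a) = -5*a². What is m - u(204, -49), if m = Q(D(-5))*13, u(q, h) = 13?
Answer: -40638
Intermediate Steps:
Q(X) = -5*X⁴ (Q(X) = (-5*X²)*X² = -5*X⁴)
m = -40625 (m = -5*(-5)⁴*13 = -5*625*13 = -3125*13 = -40625)
m - u(204, -49) = -40625 - 1*13 = -40625 - 13 = -40638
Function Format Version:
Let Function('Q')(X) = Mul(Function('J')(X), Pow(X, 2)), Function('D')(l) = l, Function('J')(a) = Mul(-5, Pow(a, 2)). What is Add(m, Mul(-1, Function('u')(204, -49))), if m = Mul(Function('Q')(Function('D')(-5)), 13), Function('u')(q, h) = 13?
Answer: -40638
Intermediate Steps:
Function('Q')(X) = Mul(-5, Pow(X, 4)) (Function('Q')(X) = Mul(Mul(-5, Pow(X, 2)), Pow(X, 2)) = Mul(-5, Pow(X, 4)))
m = -40625 (m = Mul(Mul(-5, Pow(-5, 4)), 13) = Mul(Mul(-5, 625), 13) = Mul(-3125, 13) = -40625)
Add(m, Mul(-1, Function('u')(204, -49))) = Add(-40625, Mul(-1, 13)) = Add(-40625, -13) = -40638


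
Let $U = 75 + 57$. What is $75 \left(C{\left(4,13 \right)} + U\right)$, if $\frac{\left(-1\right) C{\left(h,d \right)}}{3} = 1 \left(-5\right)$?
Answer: $11025$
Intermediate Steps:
$U = 132$
$C{\left(h,d \right)} = 15$ ($C{\left(h,d \right)} = - 3 \cdot 1 \left(-5\right) = \left(-3\right) \left(-5\right) = 15$)
$75 \left(C{\left(4,13 \right)} + U\right) = 75 \left(15 + 132\right) = 75 \cdot 147 = 11025$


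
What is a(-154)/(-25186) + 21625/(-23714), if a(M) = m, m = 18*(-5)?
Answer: -271256495/298630402 ≈ -0.90833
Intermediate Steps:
m = -90
a(M) = -90
a(-154)/(-25186) + 21625/(-23714) = -90/(-25186) + 21625/(-23714) = -90*(-1/25186) + 21625*(-1/23714) = 45/12593 - 21625/23714 = -271256495/298630402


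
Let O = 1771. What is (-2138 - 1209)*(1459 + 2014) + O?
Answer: -11622360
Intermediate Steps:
(-2138 - 1209)*(1459 + 2014) + O = (-2138 - 1209)*(1459 + 2014) + 1771 = -3347*3473 + 1771 = -11624131 + 1771 = -11622360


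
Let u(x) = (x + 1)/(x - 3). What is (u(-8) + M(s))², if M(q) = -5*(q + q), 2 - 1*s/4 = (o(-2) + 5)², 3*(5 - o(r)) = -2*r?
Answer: 83858313889/9801 ≈ 8.5561e+6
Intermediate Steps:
o(r) = 5 + 2*r/3 (o(r) = 5 - (-2)*r/3 = 5 + 2*r/3)
u(x) = (1 + x)/(-3 + x)
s = -2632/9 (s = 8 - 4*((5 + (⅔)*(-2)) + 5)² = 8 - 4*((5 - 4/3) + 5)² = 8 - 4*(11/3 + 5)² = 8 - 4*(26/3)² = 8 - 4*676/9 = 8 - 2704/9 = -2632/9 ≈ -292.44)
M(q) = -10*q
(u(-8) + M(s))² = ((1 - 8)/(-3 - 8) - 10*(-2632/9))² = (-7/(-11) + 26320/9)² = (-1/11*(-7) + 26320/9)² = (7/11 + 26320/9)² = (289583/99)² = 83858313889/9801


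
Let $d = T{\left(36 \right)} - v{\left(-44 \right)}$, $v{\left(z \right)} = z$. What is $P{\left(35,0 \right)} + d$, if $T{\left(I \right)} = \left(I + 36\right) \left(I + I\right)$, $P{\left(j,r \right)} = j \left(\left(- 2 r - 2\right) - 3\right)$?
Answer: $5053$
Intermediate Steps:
$P{\left(j,r \right)} = j \left(-5 - 2 r\right)$ ($P{\left(j,r \right)} = j \left(\left(-2 - 2 r\right) - 3\right) = j \left(-5 - 2 r\right)$)
$T{\left(I \right)} = 2 I \left(36 + I\right)$ ($T{\left(I \right)} = \left(36 + I\right) 2 I = 2 I \left(36 + I\right)$)
$d = 5228$ ($d = 2 \cdot 36 \left(36 + 36\right) - -44 = 2 \cdot 36 \cdot 72 + 44 = 5184 + 44 = 5228$)
$P{\left(35,0 \right)} + d = \left(-1\right) 35 \left(5 + 2 \cdot 0\right) + 5228 = \left(-1\right) 35 \left(5 + 0\right) + 5228 = \left(-1\right) 35 \cdot 5 + 5228 = -175 + 5228 = 5053$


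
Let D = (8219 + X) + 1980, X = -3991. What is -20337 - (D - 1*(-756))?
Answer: -27301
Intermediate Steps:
D = 6208 (D = (8219 - 3991) + 1980 = 4228 + 1980 = 6208)
-20337 - (D - 1*(-756)) = -20337 - (6208 - 1*(-756)) = -20337 - (6208 + 756) = -20337 - 1*6964 = -20337 - 6964 = -27301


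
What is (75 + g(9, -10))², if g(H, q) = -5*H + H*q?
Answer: 3600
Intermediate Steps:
(75 + g(9, -10))² = (75 + 9*(-5 - 10))² = (75 + 9*(-15))² = (75 - 135)² = (-60)² = 3600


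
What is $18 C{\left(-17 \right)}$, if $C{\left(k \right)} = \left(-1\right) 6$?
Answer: $-108$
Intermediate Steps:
$C{\left(k \right)} = -6$
$18 C{\left(-17 \right)} = 18 \left(-6\right) = -108$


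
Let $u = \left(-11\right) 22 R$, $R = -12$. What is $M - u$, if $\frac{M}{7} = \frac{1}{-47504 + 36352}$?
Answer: $- \frac{32385415}{11152} \approx -2904.0$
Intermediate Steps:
$M = - \frac{7}{11152}$ ($M = \frac{7}{-47504 + 36352} = \frac{7}{-11152} = 7 \left(- \frac{1}{11152}\right) = - \frac{7}{11152} \approx -0.00062769$)
$u = 2904$ ($u = \left(-11\right) 22 \left(-12\right) = \left(-242\right) \left(-12\right) = 2904$)
$M - u = - \frac{7}{11152} - 2904 = - \frac{32385415}{11152}$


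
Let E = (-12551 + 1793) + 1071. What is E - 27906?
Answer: -37593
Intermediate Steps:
E = -9687 (E = -10758 + 1071 = -9687)
E - 27906 = -9687 - 27906 = -37593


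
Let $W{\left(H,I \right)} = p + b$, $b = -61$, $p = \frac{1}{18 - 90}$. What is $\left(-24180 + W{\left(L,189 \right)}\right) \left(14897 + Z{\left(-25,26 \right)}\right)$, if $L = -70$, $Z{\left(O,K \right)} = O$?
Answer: $- \frac{3244611227}{9} \approx -3.6051 \cdot 10^{8}$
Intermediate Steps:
$p = - \frac{1}{72}$ ($p = \frac{1}{-72} = - \frac{1}{72} \approx -0.013889$)
$W{\left(H,I \right)} = - \frac{4393}{72}$ ($W{\left(H,I \right)} = - \frac{1}{72} - 61 = - \frac{4393}{72}$)
$\left(-24180 + W{\left(L,189 \right)}\right) \left(14897 + Z{\left(-25,26 \right)}\right) = \left(-24180 - \frac{4393}{72}\right) \left(14897 - 25\right) = \left(- \frac{1745353}{72}\right) 14872 = - \frac{3244611227}{9}$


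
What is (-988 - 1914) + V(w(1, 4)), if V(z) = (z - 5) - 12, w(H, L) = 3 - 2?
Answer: -2918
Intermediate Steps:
w(H, L) = 1
V(z) = -17 + z (V(z) = (-5 + z) - 12 = -17 + z)
(-988 - 1914) + V(w(1, 4)) = (-988 - 1914) + (-17 + 1) = -2902 - 16 = -2918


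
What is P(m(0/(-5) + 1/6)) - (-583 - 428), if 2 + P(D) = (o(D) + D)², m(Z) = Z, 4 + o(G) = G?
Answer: 9202/9 ≈ 1022.4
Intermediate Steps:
o(G) = -4 + G
P(D) = -2 + (-4 + 2*D)² (P(D) = -2 + ((-4 + D) + D)² = -2 + (-4 + 2*D)²)
P(m(0/(-5) + 1/6)) - (-583 - 428) = (-2 + 4*(-2 + (0/(-5) + 1/6))²) - (-583 - 428) = (-2 + 4*(-2 + (0*(-⅕) + 1*(⅙)))²) - 1*(-1011) = (-2 + 4*(-2 + (0 + ⅙))²) + 1011 = (-2 + 4*(-2 + ⅙)²) + 1011 = (-2 + 4*(-11/6)²) + 1011 = (-2 + 4*(121/36)) + 1011 = (-2 + 121/9) + 1011 = 103/9 + 1011 = 9202/9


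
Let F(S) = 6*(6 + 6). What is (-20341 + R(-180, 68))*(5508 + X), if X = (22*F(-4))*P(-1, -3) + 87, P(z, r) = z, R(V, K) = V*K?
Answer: -130682391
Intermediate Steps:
F(S) = 72 (F(S) = 6*12 = 72)
R(V, K) = K*V
X = -1497 (X = (22*72)*(-1) + 87 = 1584*(-1) + 87 = -1584 + 87 = -1497)
(-20341 + R(-180, 68))*(5508 + X) = (-20341 + 68*(-180))*(5508 - 1497) = (-20341 - 12240)*4011 = -32581*4011 = -130682391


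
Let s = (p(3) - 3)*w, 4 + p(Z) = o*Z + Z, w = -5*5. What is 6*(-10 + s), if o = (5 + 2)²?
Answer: -21510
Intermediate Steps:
o = 49 (o = 7² = 49)
w = -25
p(Z) = -4 + 50*Z (p(Z) = -4 + (49*Z + Z) = -4 + 50*Z)
s = -3575 (s = ((-4 + 50*3) - 3)*(-25) = ((-4 + 150) - 3)*(-25) = (146 - 3)*(-25) = 143*(-25) = -3575)
6*(-10 + s) = 6*(-10 - 3575) = 6*(-3585) = -21510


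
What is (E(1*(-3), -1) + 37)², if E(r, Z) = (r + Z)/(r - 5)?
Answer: 5625/4 ≈ 1406.3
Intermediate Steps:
E(r, Z) = (Z + r)/(-5 + r)
(E(1*(-3), -1) + 37)² = ((-1 + 1*(-3))/(-5 + 1*(-3)) + 37)² = ((-1 - 3)/(-5 - 3) + 37)² = (-4/(-8) + 37)² = (-⅛*(-4) + 37)² = (½ + 37)² = (75/2)² = 5625/4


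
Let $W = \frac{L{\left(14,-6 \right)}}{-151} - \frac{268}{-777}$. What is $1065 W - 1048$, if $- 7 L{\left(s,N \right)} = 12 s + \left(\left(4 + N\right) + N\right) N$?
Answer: $- \frac{18108612}{39109} \approx -463.03$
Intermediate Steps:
$L{\left(s,N \right)} = - \frac{12 s}{7} - \frac{N \left(4 + 2 N\right)}{7}$ ($L{\left(s,N \right)} = - \frac{12 s + \left(\left(4 + N\right) + N\right) N}{7} = - \frac{12 s + \left(4 + 2 N\right) N}{7} = - \frac{12 s + N \left(4 + 2 N\right)}{7} = - \frac{12 s}{7} - \frac{N \left(4 + 2 N\right)}{7}$)
$W = \frac{64444}{117327}$ ($W = \frac{\left(- \frac{12}{7}\right) 14 - - \frac{24}{7} - \frac{2 \left(-6\right)^{2}}{7}}{-151} - \frac{268}{-777} = \left(-24 + \frac{24}{7} - \frac{72}{7}\right) \left(- \frac{1}{151}\right) - - \frac{268}{777} = \left(-24 + \frac{24}{7} - \frac{72}{7}\right) \left(- \frac{1}{151}\right) + \frac{268}{777} = \left(- \frac{216}{7}\right) \left(- \frac{1}{151}\right) + \frac{268}{777} = \frac{216}{1057} + \frac{268}{777} = \frac{64444}{117327} \approx 0.54927$)
$1065 W - 1048 = 1065 \cdot \frac{64444}{117327} - 1048 = \frac{22877620}{39109} - 1048 = - \frac{18108612}{39109}$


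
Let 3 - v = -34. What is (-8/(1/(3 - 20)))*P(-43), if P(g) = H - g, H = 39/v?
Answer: 221680/37 ≈ 5991.4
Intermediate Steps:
v = 37 (v = 3 - 1*(-34) = 3 + 34 = 37)
H = 39/37 ≈ 1.0541
P(g) = 39/37 - g
(-8/(1/(3 - 20)))*P(-43) = (-8/(1/(3 - 20)))*(39/37 - 1*(-43)) = (-8/(1/(-17)))*(39/37 + 43) = -8/(-1/17)*(1630/37) = -8*(-17)*(1630/37) = 136*(1630/37) = 221680/37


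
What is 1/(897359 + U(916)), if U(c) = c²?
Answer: 1/1736415 ≈ 5.7590e-7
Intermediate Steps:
1/(897359 + U(916)) = 1/(897359 + 916²) = 1/(897359 + 839056) = 1/1736415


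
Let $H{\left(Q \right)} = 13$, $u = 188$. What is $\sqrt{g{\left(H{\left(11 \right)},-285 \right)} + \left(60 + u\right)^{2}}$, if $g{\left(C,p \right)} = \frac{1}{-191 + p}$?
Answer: $\frac{\sqrt{3483832457}}{238} \approx 248.0$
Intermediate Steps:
$\sqrt{g{\left(H{\left(11 \right)},-285 \right)} + \left(60 + u\right)^{2}} = \sqrt{\frac{1}{-191 - 285} + \left(60 + 188\right)^{2}} = \sqrt{\frac{1}{-476} + 248^{2}} = \sqrt{- \frac{1}{476} + 61504} = \sqrt{\frac{29275903}{476}} = \frac{\sqrt{3483832457}}{238}$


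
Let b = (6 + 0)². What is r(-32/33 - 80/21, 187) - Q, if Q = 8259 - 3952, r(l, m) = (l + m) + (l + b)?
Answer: -315204/77 ≈ -4093.6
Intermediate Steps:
b = 36 (b = 6² = 36)
r(l, m) = 36 + m + 2*l (r(l, m) = (l + m) + (l + 36) = (l + m) + (36 + l) = 36 + m + 2*l)
Q = 4307
r(-32/33 - 80/21, 187) - Q = (36 + 187 + 2*(-32/33 - 80/21)) - 1*4307 = (36 + 187 + 2*(-32*1/33 - 80*1/21)) - 4307 = (36 + 187 + 2*(-32/33 - 80/21)) - 4307 = (36 + 187 + 2*(-368/77)) - 4307 = (36 + 187 - 736/77) - 4307 = 16435/77 - 4307 = -315204/77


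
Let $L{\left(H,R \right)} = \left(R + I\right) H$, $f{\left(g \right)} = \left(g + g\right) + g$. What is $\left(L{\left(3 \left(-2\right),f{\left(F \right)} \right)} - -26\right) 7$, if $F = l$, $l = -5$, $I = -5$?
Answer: $1022$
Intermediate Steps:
$F = -5$
$f{\left(g \right)} = 3 g$ ($f{\left(g \right)} = 2 g + g = 3 g$)
$L{\left(H,R \right)} = H \left(-5 + R\right)$ ($L{\left(H,R \right)} = \left(R - 5\right) H = \left(-5 + R\right) H = H \left(-5 + R\right)$)
$\left(L{\left(3 \left(-2\right),f{\left(F \right)} \right)} - -26\right) 7 = \left(3 \left(-2\right) \left(-5 + 3 \left(-5\right)\right) - -26\right) 7 = \left(- 6 \left(-5 - 15\right) + 26\right) 7 = \left(\left(-6\right) \left(-20\right) + 26\right) 7 = \left(120 + 26\right) 7 = 146 \cdot 7 = 1022$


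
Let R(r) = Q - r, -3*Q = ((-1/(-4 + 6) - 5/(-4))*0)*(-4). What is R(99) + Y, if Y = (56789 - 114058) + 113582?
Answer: 56214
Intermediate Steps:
Q = 0 (Q = -(-1/(-4 + 6) - 5/(-4))*0*(-4)/3 = -(-1/2 - 5*(-¼))*0*(-4)/3 = -(-1*½ + 5/4)*0*(-4)/3 = -(-½ + 5/4)*0*(-4)/3 = -(¾)*0*(-4)/3 = -0*(-4) = -⅓*0 = 0)
Y = 56313 (Y = -57269 + 113582 = 56313)
R(r) = -r (R(r) = 0 - r = -r)
R(99) + Y = -1*99 + 56313 = -99 + 56313 = 56214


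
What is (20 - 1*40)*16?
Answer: -320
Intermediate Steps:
(20 - 1*40)*16 = (20 - 40)*16 = -20*16 = -320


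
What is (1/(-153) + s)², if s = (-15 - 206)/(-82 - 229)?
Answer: 1122384004/2264141889 ≈ 0.49572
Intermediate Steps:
s = 221/311 (s = -221/(-311) = -221*(-1/311) = 221/311 ≈ 0.71061)
(1/(-153) + s)² = (1/(-153) + 221/311)² = (-1/153 + 221/311)² = (33502/47583)² = 1122384004/2264141889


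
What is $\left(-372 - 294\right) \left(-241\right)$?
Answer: $160506$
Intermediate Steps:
$\left(-372 - 294\right) \left(-241\right) = \left(-666\right) \left(-241\right) = 160506$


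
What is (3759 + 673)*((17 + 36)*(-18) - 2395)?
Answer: -14842768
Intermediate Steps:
(3759 + 673)*((17 + 36)*(-18) - 2395) = 4432*(53*(-18) - 2395) = 4432*(-954 - 2395) = 4432*(-3349) = -14842768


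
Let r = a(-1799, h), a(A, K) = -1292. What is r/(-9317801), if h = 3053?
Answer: 1292/9317801 ≈ 0.00013866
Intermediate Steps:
r = -1292
r/(-9317801) = -1292/(-9317801) = -1292*(-1/9317801) = 1292/9317801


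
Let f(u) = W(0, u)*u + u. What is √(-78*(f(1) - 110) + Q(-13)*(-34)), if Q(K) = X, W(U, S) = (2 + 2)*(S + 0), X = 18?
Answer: 3*√842 ≈ 87.052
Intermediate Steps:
W(U, S) = 4*S
Q(K) = 18
f(u) = u + 4*u² (f(u) = (4*u)*u + u = 4*u² + u = u + 4*u²)
√(-78*(f(1) - 110) + Q(-13)*(-34)) = √(-78*(1*(1 + 4*1) - 110) + 18*(-34)) = √(-78*(1*(1 + 4) - 110) - 612) = √(-78*(1*5 - 110) - 612) = √(-78*(5 - 110) - 612) = √(-78*(-105) - 612) = √(8190 - 612) = √7578 = 3*√842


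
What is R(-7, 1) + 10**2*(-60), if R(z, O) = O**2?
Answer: -5999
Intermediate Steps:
R(-7, 1) + 10**2*(-60) = 1**2 + 10**2*(-60) = 1 + 100*(-60) = 1 - 6000 = -5999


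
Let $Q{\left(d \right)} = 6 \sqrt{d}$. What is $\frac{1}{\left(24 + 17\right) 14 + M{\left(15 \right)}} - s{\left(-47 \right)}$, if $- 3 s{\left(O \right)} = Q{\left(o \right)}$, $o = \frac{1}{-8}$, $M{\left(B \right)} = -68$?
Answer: $\frac{1}{506} + \frac{i \sqrt{2}}{2} \approx 0.0019763 + 0.70711 i$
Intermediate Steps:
$o = - \frac{1}{8} \approx -0.125$
$s{\left(O \right)} = - \frac{i \sqrt{2}}{2}$ ($s{\left(O \right)} = - \frac{6 \sqrt{- \frac{1}{8}}}{3} = - \frac{6 \frac{i \sqrt{2}}{4}}{3} = - \frac{\frac{3}{2} i \sqrt{2}}{3} = - \frac{i \sqrt{2}}{2}$)
$\frac{1}{\left(24 + 17\right) 14 + M{\left(15 \right)}} - s{\left(-47 \right)} = \frac{1}{\left(24 + 17\right) 14 - 68} - - \frac{i \sqrt{2}}{2} = \frac{1}{41 \cdot 14 - 68} + \frac{i \sqrt{2}}{2} = \frac{1}{574 - 68} + \frac{i \sqrt{2}}{2} = \frac{1}{506} + \frac{i \sqrt{2}}{2}$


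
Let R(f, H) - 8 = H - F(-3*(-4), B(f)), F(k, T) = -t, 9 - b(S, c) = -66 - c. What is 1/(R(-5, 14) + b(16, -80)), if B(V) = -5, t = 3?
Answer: 1/20 ≈ 0.050000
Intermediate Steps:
b(S, c) = 75 + c (b(S, c) = 9 - (-66 - c) = 9 + (66 + c) = 75 + c)
F(k, T) = -3 (F(k, T) = -1*3 = -3)
R(f, H) = 11 + H (R(f, H) = 8 + (H - 1*(-3)) = 8 + (H + 3) = 8 + (3 + H) = 11 + H)
1/(R(-5, 14) + b(16, -80)) = 1/((11 + 14) + (75 - 80)) = 1/(25 - 5) = 1/20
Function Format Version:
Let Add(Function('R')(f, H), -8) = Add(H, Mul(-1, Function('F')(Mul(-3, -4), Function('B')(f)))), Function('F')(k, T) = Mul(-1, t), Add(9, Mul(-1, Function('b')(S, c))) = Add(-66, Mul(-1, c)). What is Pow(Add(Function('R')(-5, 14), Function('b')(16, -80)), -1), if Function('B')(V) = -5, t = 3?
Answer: Rational(1, 20) ≈ 0.050000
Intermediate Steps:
Function('b')(S, c) = Add(75, c) (Function('b')(S, c) = Add(9, Mul(-1, Add(-66, Mul(-1, c)))) = Add(9, Add(66, c)) = Add(75, c))
Function('F')(k, T) = -3 (Function('F')(k, T) = Mul(-1, 3) = -3)
Function('R')(f, H) = Add(11, H) (Function('R')(f, H) = Add(8, Add(H, Mul(-1, -3))) = Add(8, Add(H, 3)) = Add(8, Add(3, H)) = Add(11, H))
Pow(Add(Function('R')(-5, 14), Function('b')(16, -80)), -1) = Pow(Add(Add(11, 14), Add(75, -80)), -1) = Pow(Add(25, -5), -1) = Pow(20, -1) = Rational(1, 20)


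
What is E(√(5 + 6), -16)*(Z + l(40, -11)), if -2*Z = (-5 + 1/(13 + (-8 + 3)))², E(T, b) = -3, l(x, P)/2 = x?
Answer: -26157/128 ≈ -204.35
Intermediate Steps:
l(x, P) = 2*x
Z = -1521/128 (Z = -(-5 + 1/(13 + (-8 + 3)))²/2 = -(-5 + 1/(13 - 5))²/2 = -(-5 + 1/8)²/2 = -(-5 + ⅛)²/2 = -(-39/8)²/2 = -½*1521/64 = -1521/128 ≈ -11.883)
E(√(5 + 6), -16)*(Z + l(40, -11)) = -3*(-1521/128 + 2*40) = -3*(-1521/128 + 80) = -3*8719/128 = -26157/128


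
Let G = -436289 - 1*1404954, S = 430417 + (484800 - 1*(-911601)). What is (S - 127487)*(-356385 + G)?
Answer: -3734497386868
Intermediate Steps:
S = 1826818 (S = 430417 + (484800 + 911601) = 430417 + 1396401 = 1826818)
G = -1841243 (G = -436289 - 1404954 = -1841243)
(S - 127487)*(-356385 + G) = (1826818 - 127487)*(-356385 - 1841243) = 1699331*(-2197628) = -3734497386868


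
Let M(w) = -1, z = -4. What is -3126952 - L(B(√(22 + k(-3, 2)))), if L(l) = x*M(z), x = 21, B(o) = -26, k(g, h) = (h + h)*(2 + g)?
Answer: -3126931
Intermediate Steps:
k(g, h) = 2*h*(2 + g) (k(g, h) = (2*h)*(2 + g) = 2*h*(2 + g))
L(l) = -21 (L(l) = 21*(-1) = -21)
-3126952 - L(B(√(22 + k(-3, 2)))) = -3126952 - 1*(-21) = -3126952 + 21 = -3126931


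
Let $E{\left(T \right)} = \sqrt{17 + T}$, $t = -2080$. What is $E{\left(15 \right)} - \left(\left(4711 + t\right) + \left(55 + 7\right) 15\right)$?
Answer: $-3561 + 4 \sqrt{2} \approx -3555.3$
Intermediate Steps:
$E{\left(15 \right)} - \left(\left(4711 + t\right) + \left(55 + 7\right) 15\right) = \sqrt{17 + 15} - \left(\left(4711 - 2080\right) + \left(55 + 7\right) 15\right) = \sqrt{32} - \left(2631 + 62 \cdot 15\right) = 4 \sqrt{2} - \left(2631 + 930\right) = 4 \sqrt{2} - 3561 = -3561 + 4 \sqrt{2}$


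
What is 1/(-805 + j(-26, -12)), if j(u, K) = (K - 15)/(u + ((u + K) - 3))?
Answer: -67/53908 ≈ -0.0012429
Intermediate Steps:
j(u, K) = (-15 + K)/(-3 + K + 2*u) (j(u, K) = (-15 + K)/(u + ((K + u) - 3)) = (-15 + K)/(u + (-3 + K + u)) = (-15 + K)/(-3 + K + 2*u))
1/(-805 + j(-26, -12)) = 1/(-805 + (-15 - 12)/(-3 - 12 + 2*(-26))) = 1/(-805 - 27/(-3 - 12 - 52)) = 1/(-805 - 27/(-67)) = 1/(-805 - 1/67*(-27)) = 1/(-805 + 27/67) = 1/(-53908/67) = -67/53908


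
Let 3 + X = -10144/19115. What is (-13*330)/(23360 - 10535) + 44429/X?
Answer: -726136888279/57703095 ≈ -12584.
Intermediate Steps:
X = -67489/19115 (X = -3 - 10144/19115 = -67489/19115 ≈ -3.5307)
(-13*330)/(23360 - 10535) + 44429/X = (-13*330)/(23360 - 10535) + 44429/(-67489/19115) = -4290/12825 + 44429*(-19115/67489) = -4290*1/12825 - 849260335/67489 = -286/855 - 849260335/67489 = -726136888279/57703095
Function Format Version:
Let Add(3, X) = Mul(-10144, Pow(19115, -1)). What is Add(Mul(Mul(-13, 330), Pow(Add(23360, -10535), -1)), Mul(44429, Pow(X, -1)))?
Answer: Rational(-726136888279, 57703095) ≈ -12584.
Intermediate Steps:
X = Rational(-67489, 19115) (X = Add(-3, Mul(-10144, Pow(19115, -1))) = Add(-3, Mul(-10144, Rational(1, 19115))) = Add(-3, Rational(-10144, 19115)) = Rational(-67489, 19115) ≈ -3.5307)
Add(Mul(Mul(-13, 330), Pow(Add(23360, -10535), -1)), Mul(44429, Pow(X, -1))) = Add(Mul(Mul(-13, 330), Pow(Add(23360, -10535), -1)), Mul(44429, Pow(Rational(-67489, 19115), -1))) = Add(Mul(-4290, Pow(12825, -1)), Mul(44429, Rational(-19115, 67489))) = Add(Mul(-4290, Rational(1, 12825)), Rational(-849260335, 67489)) = Add(Rational(-286, 855), Rational(-849260335, 67489)) = Rational(-726136888279, 57703095)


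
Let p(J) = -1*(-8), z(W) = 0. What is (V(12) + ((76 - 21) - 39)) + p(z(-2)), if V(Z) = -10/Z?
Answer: 139/6 ≈ 23.167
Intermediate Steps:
p(J) = 8
(V(12) + ((76 - 21) - 39)) + p(z(-2)) = (-10/12 + ((76 - 21) - 39)) + 8 = (-10*1/12 + (55 - 39)) + 8 = (-⅚ + 16) + 8 = 91/6 + 8 = 139/6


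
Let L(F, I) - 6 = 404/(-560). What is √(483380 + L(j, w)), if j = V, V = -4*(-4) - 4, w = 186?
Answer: √2368587865/70 ≈ 695.26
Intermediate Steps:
V = 12 (V = 16 - 4 = 12)
j = 12
L(F, I) = 739/140 (L(F, I) = 6 + 404/(-560) = 6 + 404*(-1/560) = 6 - 101/140 = 739/140)
√(483380 + L(j, w)) = √(483380 + 739/140) = √(67673939/140) = √2368587865/70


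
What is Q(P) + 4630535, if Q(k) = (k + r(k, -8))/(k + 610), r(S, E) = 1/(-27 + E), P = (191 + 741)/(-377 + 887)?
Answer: 5057062843131/1092112 ≈ 4.6305e+6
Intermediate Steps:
P = 466/255 (P = 932/510 = 932*(1/510) = 466/255 ≈ 1.8275)
Q(k) = (-1/35 + k)/(610 + k) (Q(k) = (k + 1/(-27 - 8))/(k + 610) = (k + 1/(-35))/(610 + k) = (k - 1/35)/(610 + k) = (-1/35 + k)/(610 + k))
Q(P) + 4630535 = (-1/35 + 466/255)/(610 + 466/255) + 4630535 = (3211/1785)/(156016/255) + 4630535 = (255/156016)*(3211/1785) + 4630535 = 3211/1092112 + 4630535 = 5057062843131/1092112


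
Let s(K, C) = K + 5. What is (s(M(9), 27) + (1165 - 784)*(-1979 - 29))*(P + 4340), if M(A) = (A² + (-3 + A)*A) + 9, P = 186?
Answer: -3461932874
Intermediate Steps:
M(A) = 9 + A² + A*(-3 + A) (M(A) = (A² + A*(-3 + A)) + 9 = 9 + A² + A*(-3 + A))
s(K, C) = 5 + K
(s(M(9), 27) + (1165 - 784)*(-1979 - 29))*(P + 4340) = ((5 + (9 - 3*9 + 2*9²)) + (1165 - 784)*(-1979 - 29))*(186 + 4340) = ((5 + (9 - 27 + 2*81)) + 381*(-2008))*4526 = ((5 + (9 - 27 + 162)) - 765048)*4526 = ((5 + 144) - 765048)*4526 = (149 - 765048)*4526 = -764899*4526 = -3461932874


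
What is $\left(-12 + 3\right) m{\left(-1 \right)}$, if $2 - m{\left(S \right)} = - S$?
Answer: $-9$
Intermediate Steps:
$m{\left(S \right)} = 2 + S$ ($m{\left(S \right)} = 2 - - S = 2 + S$)
$\left(-12 + 3\right) m{\left(-1 \right)} = \left(-12 + 3\right) \left(2 - 1\right) = \left(-9\right) 1 = -9$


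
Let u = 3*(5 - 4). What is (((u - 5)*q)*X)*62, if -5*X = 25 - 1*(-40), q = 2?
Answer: 3224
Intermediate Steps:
u = 3 (u = 3*1 = 3)
X = -13 (X = -(25 - 1*(-40))/5 = -(25 + 40)/5 = -1/5*65 = -13)
(((u - 5)*q)*X)*62 = (((3 - 5)*2)*(-13))*62 = (-2*2*(-13))*62 = -4*(-13)*62 = 52*62 = 3224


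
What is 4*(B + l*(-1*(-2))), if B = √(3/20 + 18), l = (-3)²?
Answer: 72 + 22*√15/5 ≈ 89.041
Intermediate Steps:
l = 9
B = 11*√15/10 (B = √(3*(1/20) + 18) = √(3/20 + 18) = √(363/20) = 11*√15/10 ≈ 4.2603)
4*(B + l*(-1*(-2))) = 4*(11*√15/10 + 9*(-1*(-2))) = 4*(11*√15/10 + 9*2) = 4*(11*√15/10 + 18) = 4*(18 + 11*√15/10) = 72 + 22*√15/5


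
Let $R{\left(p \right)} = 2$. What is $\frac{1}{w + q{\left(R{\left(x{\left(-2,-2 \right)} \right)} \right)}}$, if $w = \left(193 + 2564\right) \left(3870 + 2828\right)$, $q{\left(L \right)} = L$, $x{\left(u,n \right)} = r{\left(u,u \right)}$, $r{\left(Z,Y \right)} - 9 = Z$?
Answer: $\frac{1}{18466388} \approx 5.4152 \cdot 10^{-8}$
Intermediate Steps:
$r{\left(Z,Y \right)} = 9 + Z$
$x{\left(u,n \right)} = 9 + u$
$w = 18466386$ ($w = 2757 \cdot 6698 = 18466386$)
$\frac{1}{w + q{\left(R{\left(x{\left(-2,-2 \right)} \right)} \right)}} = \frac{1}{18466386 + 2} = \frac{1}{18466388}$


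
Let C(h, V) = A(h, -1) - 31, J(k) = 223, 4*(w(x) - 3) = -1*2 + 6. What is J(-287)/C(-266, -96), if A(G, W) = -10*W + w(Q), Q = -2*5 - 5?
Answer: -223/17 ≈ -13.118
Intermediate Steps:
Q = -15 (Q = -10 - 5 = -15)
w(x) = 4 (w(x) = 3 + (-1*2 + 6)/4 = 3 + (-2 + 6)/4 = 3 + (¼)*4 = 3 + 1 = 4)
A(G, W) = 4 - 10*W (A(G, W) = -10*W + 4 = 4 - 10*W)
C(h, V) = -17 (C(h, V) = (4 - 10*(-1)) - 31 = (4 + 10) - 31 = 14 - 31 = -17)
J(-287)/C(-266, -96) = 223/(-17) = 223*(-1/17) = -223/17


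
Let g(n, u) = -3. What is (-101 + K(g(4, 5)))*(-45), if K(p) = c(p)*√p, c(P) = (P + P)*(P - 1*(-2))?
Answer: 4545 - 270*I*√3 ≈ 4545.0 - 467.65*I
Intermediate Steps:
c(P) = 2*P*(2 + P) (c(P) = (2*P)*(P + 2) = (2*P)*(2 + P) = 2*P*(2 + P))
K(p) = 2*p^(3/2)*(2 + p) (K(p) = (2*p*(2 + p))*√p = 2*p^(3/2)*(2 + p))
(-101 + K(g(4, 5)))*(-45) = (-101 + 2*(-3)^(3/2)*(2 - 3))*(-45) = (-101 + 2*(-3*I*√3)*(-1))*(-45) = (-101 + 6*I*√3)*(-45) = 4545 - 270*I*√3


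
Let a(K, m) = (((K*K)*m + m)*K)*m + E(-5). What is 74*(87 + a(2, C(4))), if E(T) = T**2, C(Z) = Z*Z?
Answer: 197728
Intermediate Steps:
C(Z) = Z**2
a(K, m) = 25 + K*m*(m + m*K**2) (a(K, m) = (((K*K)*m + m)*K)*m + (-5)**2 = ((K**2*m + m)*K)*m + 25 = ((m*K**2 + m)*K)*m + 25 = ((m + m*K**2)*K)*m + 25 = (K*(m + m*K**2))*m + 25 = K*m*(m + m*K**2) + 25 = 25 + K*m*(m + m*K**2))
74*(87 + a(2, C(4))) = 74*(87 + (25 + 2*(4**2)**2 + 2**3*(4**2)**2)) = 74*(87 + (25 + 2*16**2 + 8*16**2)) = 74*(87 + (25 + 2*256 + 8*256)) = 74*(87 + (25 + 512 + 2048)) = 74*(87 + 2585) = 74*2672 = 197728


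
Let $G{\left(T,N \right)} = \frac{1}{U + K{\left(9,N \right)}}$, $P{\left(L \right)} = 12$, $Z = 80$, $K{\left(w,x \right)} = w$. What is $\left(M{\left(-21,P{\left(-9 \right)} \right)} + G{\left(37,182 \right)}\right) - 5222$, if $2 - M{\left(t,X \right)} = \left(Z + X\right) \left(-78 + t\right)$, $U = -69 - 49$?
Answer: $\frac{423791}{109} \approx 3888.0$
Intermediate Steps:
$U = -118$
$M{\left(t,X \right)} = 2 - \left(-78 + t\right) \left(80 + X\right)$ ($M{\left(t,X \right)} = 2 - \left(80 + X\right) \left(-78 + t\right) = 2 - \left(-78 + t\right) \left(80 + X\right)$)
$G{\left(T,N \right)} = - \frac{1}{109}$ ($G{\left(T,N \right)} = \frac{1}{-118 + 9} = \frac{1}{-109} = - \frac{1}{109}$)
$\left(M{\left(-21,P{\left(-9 \right)} \right)} + G{\left(37,182 \right)}\right) - 5222 = \left(\left(6242 - -1680 + 78 \cdot 12 - 12 \left(-21\right)\right) - \frac{1}{109}\right) - 5222 = \left(\left(6242 + 1680 + 936 + 252\right) - \frac{1}{109}\right) - 5222 = \left(9110 - \frac{1}{109}\right) - 5222 = \frac{992989}{109} - 5222 = \frac{423791}{109}$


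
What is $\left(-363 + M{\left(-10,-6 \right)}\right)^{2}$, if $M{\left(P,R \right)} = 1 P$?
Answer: $139129$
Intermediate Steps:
$M{\left(P,R \right)} = P$
$\left(-363 + M{\left(-10,-6 \right)}\right)^{2} = \left(-363 - 10\right)^{2} = \left(-373\right)^{2} = 139129$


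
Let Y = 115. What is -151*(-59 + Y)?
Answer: -8456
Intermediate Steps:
-151*(-59 + Y) = -151*(-59 + 115) = -151*56 = -8456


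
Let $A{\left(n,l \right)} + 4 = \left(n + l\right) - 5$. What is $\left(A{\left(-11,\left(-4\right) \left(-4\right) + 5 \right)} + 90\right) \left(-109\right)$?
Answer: $-9919$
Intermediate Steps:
$A{\left(n,l \right)} = -9 + l + n$ ($A{\left(n,l \right)} = -4 - \left(5 - l - n\right) = -4 + \left(-5 + l + n\right) = -9 + l + n$)
$\left(A{\left(-11,\left(-4\right) \left(-4\right) + 5 \right)} + 90\right) \left(-109\right) = \left(\left(-9 + \left(\left(-4\right) \left(-4\right) + 5\right) - 11\right) + 90\right) \left(-109\right) = \left(\left(-9 + \left(16 + 5\right) - 11\right) + 90\right) \left(-109\right) = \left(\left(-9 + 21 - 11\right) + 90\right) \left(-109\right) = \left(1 + 90\right) \left(-109\right) = 91 \left(-109\right) = -9919$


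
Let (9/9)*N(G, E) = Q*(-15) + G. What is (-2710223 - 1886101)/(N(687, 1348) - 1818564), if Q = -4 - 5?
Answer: 45062/17821 ≈ 2.5286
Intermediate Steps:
Q = -9
N(G, E) = 135 + G (N(G, E) = -9*(-15) + G = 135 + G)
(-2710223 - 1886101)/(N(687, 1348) - 1818564) = (-2710223 - 1886101)/((135 + 687) - 1818564) = -4596324/(822 - 1818564) = -4596324/(-1817742) = -4596324*(-1/1817742) = 45062/17821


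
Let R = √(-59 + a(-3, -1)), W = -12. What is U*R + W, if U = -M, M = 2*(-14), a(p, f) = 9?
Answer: -12 + 140*I*√2 ≈ -12.0 + 197.99*I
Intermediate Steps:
R = 5*I*√2 (R = √(-59 + 9) = √(-50) = 5*I*√2 ≈ 7.0711*I)
M = -28
U = 28 (U = -1*(-28) = 28)
U*R + W = 28*(5*I*√2) - 12 = 140*I*√2 - 12 = -12 + 140*I*√2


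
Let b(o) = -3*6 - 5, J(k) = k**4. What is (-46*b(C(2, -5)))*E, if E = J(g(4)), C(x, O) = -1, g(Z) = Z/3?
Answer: 270848/81 ≈ 3343.8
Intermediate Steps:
g(Z) = Z/3 (g(Z) = Z*(1/3) = Z/3)
b(o) = -23 (b(o) = -18 - 5 = -23)
E = 256/81 (E = ((1/3)*4)**4 = (4/3)**4 = 256/81 ≈ 3.1605)
(-46*b(C(2, -5)))*E = -46*(-23)*(256/81) = 1058*(256/81) = 270848/81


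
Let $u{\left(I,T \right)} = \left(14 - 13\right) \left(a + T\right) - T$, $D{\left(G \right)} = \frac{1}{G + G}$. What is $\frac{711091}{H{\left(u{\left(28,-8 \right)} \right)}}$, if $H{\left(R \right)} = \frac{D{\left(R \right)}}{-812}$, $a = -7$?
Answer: $8083682488$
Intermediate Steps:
$D{\left(G \right)} = \frac{1}{2 G}$
$u{\left(I,T \right)} = -7$ ($u{\left(I,T \right)} = \left(14 - 13\right) \left(-7 + T\right) - T = 1 \left(-7 + T\right) - T = \left(-7 + T\right) - T = -7$)
$H{\left(R \right)} = - \frac{1}{1624 R}$ ($H{\left(R \right)} = \frac{\frac{1}{2} \frac{1}{R}}{-812} = \frac{1}{2 R} \left(- \frac{1}{812}\right) = - \frac{1}{1624 R}$)
$\frac{711091}{H{\left(u{\left(28,-8 \right)} \right)}} = \frac{711091}{\left(- \frac{1}{1624}\right) \frac{1}{-7}} = \frac{711091}{\left(- \frac{1}{1624}\right) \left(- \frac{1}{7}\right)} = 711091 \frac{1}{\frac{1}{11368}} = 711091 \cdot 11368 = 8083682488$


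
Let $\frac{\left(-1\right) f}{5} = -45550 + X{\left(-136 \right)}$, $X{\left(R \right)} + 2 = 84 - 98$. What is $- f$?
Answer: $-227830$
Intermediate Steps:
$X{\left(R \right)} = -16$ ($X{\left(R \right)} = -2 + \left(84 - 98\right) = -2 - 14 = -16$)
$f = 227830$ ($f = - 5 \left(-45550 - 16\right) = \left(-5\right) \left(-45566\right) = 227830$)
$- f = \left(-1\right) 227830 = -227830$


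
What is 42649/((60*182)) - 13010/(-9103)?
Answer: 530303047/99404760 ≈ 5.3348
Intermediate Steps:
42649/((60*182)) - 13010/(-9103) = 42649/10920 - 13010*(-1/9103) = 42649*(1/10920) + 13010/9103 = 42649/10920 + 13010/9103 = 530303047/99404760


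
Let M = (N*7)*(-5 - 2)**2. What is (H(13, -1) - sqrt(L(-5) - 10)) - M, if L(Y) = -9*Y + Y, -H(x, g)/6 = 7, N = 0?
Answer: -42 - sqrt(30) ≈ -47.477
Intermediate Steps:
H(x, g) = -42 (H(x, g) = -6*7 = -42)
L(Y) = -8*Y
M = 0 (M = (0*7)*(-5 - 2)**2 = 0*(-7)**2 = 0*49 = 0)
(H(13, -1) - sqrt(L(-5) - 10)) - M = (-42 - sqrt(-8*(-5) - 10)) - 1*0 = (-42 - sqrt(40 - 10)) + 0 = (-42 - sqrt(30)) + 0 = -42 - sqrt(30)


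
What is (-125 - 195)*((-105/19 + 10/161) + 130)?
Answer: -121905600/3059 ≈ -39851.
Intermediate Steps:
(-125 - 195)*((-105/19 + 10/161) + 130) = -320*((-105*1/19 + 10*(1/161)) + 130) = -320*((-105/19 + 10/161) + 130) = -320*(-16715/3059 + 130) = -320*380955/3059 = -121905600/3059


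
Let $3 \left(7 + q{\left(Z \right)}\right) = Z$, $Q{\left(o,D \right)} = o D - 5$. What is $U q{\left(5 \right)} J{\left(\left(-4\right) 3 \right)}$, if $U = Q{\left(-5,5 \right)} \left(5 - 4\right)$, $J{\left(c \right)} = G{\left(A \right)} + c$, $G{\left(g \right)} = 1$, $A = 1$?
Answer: $-1760$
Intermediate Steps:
$Q{\left(o,D \right)} = -5 + D o$ ($Q{\left(o,D \right)} = D o - 5 = -5 + D o$)
$q{\left(Z \right)} = -7 + \frac{Z}{3}$
$J{\left(c \right)} = 1 + c$
$U = -30$ ($U = \left(-5 + 5 \left(-5\right)\right) \left(5 - 4\right) = \left(-5 - 25\right) 1 = \left(-30\right) 1 = -30$)
$U q{\left(5 \right)} J{\left(\left(-4\right) 3 \right)} = - 30 \left(-7 + \frac{1}{3} \cdot 5\right) \left(1 - 12\right) = - 30 \left(-7 + \frac{5}{3}\right) \left(1 - 12\right) = \left(-30\right) \left(- \frac{16}{3}\right) \left(-11\right) = 160 \left(-11\right) = -1760$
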